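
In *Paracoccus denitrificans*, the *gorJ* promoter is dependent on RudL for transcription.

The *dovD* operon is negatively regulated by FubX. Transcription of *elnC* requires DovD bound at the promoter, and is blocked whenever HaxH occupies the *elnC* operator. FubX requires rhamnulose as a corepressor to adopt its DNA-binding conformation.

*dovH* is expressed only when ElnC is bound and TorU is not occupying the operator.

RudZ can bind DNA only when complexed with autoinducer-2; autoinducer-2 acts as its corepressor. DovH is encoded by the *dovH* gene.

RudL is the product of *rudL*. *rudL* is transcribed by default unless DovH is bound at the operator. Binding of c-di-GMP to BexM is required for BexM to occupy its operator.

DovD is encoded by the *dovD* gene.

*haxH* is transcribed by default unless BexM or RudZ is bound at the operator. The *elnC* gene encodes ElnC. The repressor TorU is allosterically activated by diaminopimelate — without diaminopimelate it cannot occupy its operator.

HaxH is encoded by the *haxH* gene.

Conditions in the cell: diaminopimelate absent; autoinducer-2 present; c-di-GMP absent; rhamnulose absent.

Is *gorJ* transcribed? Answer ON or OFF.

c-di-GMP is absent, so BexM is inactive.
Autoinducer-2 is present, so RudZ is active.
With repressor RudZ bound, *haxH* is not transcribed.
So HaxH is not produced.
Rhamnulose is absent, so FubX is inactive.
With no repressor bound, *dovD* is transcribed.
So DovD is produced and active.
No repressor is bound and DovD is active, so *elnC* is transcribed.
So ElnC is produced and active.
Diaminopimelate is absent, so TorU is inactive.
No repressor is bound and ElnC is active, so *dovH* is transcribed.
So DovH is produced and active.
With repressor DovH bound, *rudL* is not transcribed.
So RudL is not produced.
Required activator RudL is absent, so *gorJ* is not transcribed.

OFF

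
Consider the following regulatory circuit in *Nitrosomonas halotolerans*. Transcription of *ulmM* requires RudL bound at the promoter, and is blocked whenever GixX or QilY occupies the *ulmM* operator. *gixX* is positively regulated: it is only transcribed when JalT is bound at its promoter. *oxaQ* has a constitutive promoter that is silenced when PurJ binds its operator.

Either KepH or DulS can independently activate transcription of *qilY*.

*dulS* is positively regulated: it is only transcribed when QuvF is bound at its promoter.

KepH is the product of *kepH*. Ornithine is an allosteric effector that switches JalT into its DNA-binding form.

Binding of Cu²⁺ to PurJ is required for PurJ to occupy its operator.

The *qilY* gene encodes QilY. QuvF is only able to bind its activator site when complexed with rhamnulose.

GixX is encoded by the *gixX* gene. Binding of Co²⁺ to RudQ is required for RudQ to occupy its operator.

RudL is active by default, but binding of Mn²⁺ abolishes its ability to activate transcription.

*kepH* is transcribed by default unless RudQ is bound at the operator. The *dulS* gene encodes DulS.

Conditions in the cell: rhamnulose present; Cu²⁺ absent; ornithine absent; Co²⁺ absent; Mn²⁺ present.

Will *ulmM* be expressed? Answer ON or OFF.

OFF

Ornithine is absent, so JalT is inactive.
Required activator JalT is absent, so *gixX* is not transcribed.
So GixX is not produced.
Co²⁺ is absent, so RudQ is inactive.
With no repressor bound, *kepH* is transcribed.
So KepH is produced and active.
Rhamnulose is present, so QuvF is active.
No repressor is bound and QuvF is active, so *dulS* is transcribed.
So DulS is produced and active.
Activator KepH is present, so *qilY* is transcribed.
So QilY is produced and active.
Mn²⁺ is present, so RudL is inactive.
With repressor QilY bound, *ulmM* is not transcribed.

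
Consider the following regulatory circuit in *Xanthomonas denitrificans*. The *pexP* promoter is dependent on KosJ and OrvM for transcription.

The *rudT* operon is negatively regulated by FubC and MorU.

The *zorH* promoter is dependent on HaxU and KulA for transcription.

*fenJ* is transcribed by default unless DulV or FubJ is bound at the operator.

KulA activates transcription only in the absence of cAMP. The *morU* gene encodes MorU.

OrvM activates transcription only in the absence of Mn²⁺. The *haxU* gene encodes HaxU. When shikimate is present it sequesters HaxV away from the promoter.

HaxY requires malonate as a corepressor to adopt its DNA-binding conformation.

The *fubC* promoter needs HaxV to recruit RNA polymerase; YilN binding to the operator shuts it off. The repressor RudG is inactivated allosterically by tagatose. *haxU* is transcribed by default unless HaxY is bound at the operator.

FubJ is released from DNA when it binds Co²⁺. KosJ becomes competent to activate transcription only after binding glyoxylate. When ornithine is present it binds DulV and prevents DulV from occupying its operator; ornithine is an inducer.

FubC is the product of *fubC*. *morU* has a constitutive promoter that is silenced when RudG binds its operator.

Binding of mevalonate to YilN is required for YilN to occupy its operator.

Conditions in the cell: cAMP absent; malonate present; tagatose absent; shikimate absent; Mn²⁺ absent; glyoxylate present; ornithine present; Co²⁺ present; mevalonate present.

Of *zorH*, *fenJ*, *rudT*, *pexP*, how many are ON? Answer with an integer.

3

Malonate is present, so HaxY is active.
With repressor HaxY bound, *haxU* is not transcribed.
So HaxU is not produced.
cAMP is absent, so KulA is active.
Required activator HaxU is absent, so *zorH* is not transcribed.
→ *zorH* is OFF.
Ornithine is present, so DulV is inactive.
Co²⁺ is present, so FubJ is inactive.
With no repressor bound, *fenJ* is transcribed.
→ *fenJ* is ON.
Mevalonate is present, so YilN is active.
Shikimate is absent, so HaxV is active.
With repressor YilN bound, *fubC* is not transcribed.
So FubC is not produced.
Tagatose is absent, so RudG is active.
With repressor RudG bound, *morU* is not transcribed.
So MorU is not produced.
With no repressor bound, *rudT* is transcribed.
→ *rudT* is ON.
Glyoxylate is present, so KosJ is active.
Mn²⁺ is absent, so OrvM is active.
No repressor is bound and KosJ and OrvM are active, so *pexP* is transcribed.
→ *pexP* is ON.
3 of the 4 genes are transcribed.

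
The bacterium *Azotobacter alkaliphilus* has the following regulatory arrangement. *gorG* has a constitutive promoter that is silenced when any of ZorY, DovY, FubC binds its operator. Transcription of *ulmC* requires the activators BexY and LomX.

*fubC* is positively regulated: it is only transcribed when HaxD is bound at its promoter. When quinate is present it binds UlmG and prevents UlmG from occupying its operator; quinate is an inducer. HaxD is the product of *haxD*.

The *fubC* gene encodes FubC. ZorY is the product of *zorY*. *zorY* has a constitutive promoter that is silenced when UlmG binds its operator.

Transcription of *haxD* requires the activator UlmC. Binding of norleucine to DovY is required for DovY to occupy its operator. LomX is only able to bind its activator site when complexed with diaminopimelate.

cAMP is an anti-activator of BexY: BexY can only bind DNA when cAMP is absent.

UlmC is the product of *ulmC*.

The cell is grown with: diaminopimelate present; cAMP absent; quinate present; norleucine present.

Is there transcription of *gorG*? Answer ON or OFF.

Quinate is present, so UlmG is inactive.
With no repressor bound, *zorY* is transcribed.
So ZorY is produced and active.
Norleucine is present, so DovY is active.
cAMP is absent, so BexY is active.
Diaminopimelate is present, so LomX is active.
No repressor is bound and BexY and LomX are active, so *ulmC* is transcribed.
So UlmC is produced and active.
No repressor is bound and UlmC is active, so *haxD* is transcribed.
So HaxD is produced and active.
No repressor is bound and HaxD is active, so *fubC* is transcribed.
So FubC is produced and active.
With repressor ZorY bound, *gorG* is not transcribed.

OFF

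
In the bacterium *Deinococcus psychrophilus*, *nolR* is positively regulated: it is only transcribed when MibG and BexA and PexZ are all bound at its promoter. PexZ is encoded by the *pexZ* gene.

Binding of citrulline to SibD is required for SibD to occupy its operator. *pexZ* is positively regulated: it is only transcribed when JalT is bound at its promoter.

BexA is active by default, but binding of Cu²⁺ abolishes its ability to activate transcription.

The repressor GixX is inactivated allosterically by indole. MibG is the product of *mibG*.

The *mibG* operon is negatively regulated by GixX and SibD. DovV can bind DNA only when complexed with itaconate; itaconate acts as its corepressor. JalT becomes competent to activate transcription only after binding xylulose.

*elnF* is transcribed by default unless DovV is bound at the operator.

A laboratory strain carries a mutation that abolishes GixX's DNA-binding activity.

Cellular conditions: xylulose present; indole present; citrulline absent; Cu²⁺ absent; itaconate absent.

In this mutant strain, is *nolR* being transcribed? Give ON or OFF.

GixX is non-functional in this strain, so it has no effect.
Citrulline is absent, so SibD is inactive.
With no repressor bound, *mibG* is transcribed.
So MibG is produced and active.
Cu²⁺ is absent, so BexA is active.
Xylulose is present, so JalT is active.
No repressor is bound and JalT is active, so *pexZ* is transcribed.
So PexZ is produced and active.
No repressor is bound and MibG and BexA and PexZ are active, so *nolR* is transcribed.

ON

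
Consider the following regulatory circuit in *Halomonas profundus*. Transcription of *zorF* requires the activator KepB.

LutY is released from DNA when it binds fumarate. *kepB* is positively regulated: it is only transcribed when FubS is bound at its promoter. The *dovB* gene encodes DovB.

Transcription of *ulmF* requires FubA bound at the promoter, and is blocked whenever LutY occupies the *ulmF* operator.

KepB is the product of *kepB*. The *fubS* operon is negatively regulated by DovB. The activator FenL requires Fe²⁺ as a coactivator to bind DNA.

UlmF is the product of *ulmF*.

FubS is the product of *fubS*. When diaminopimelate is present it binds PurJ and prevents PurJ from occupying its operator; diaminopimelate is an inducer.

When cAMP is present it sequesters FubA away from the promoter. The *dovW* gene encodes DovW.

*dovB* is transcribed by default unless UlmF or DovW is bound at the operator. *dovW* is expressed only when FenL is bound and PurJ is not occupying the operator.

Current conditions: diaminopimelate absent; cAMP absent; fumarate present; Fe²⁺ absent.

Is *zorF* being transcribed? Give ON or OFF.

ON

cAMP is absent, so FubA is active.
Fumarate is present, so LutY is inactive.
No repressor is bound and FubA is active, so *ulmF* is transcribed.
So UlmF is produced and active.
Fe²⁺ is absent, so FenL is inactive.
Diaminopimelate is absent, so PurJ is active.
With repressor PurJ bound, *dovW* is not transcribed.
So DovW is not produced.
With repressor UlmF bound, *dovB* is not transcribed.
So DovB is not produced.
With no repressor bound, *fubS* is transcribed.
So FubS is produced and active.
No repressor is bound and FubS is active, so *kepB* is transcribed.
So KepB is produced and active.
No repressor is bound and KepB is active, so *zorF* is transcribed.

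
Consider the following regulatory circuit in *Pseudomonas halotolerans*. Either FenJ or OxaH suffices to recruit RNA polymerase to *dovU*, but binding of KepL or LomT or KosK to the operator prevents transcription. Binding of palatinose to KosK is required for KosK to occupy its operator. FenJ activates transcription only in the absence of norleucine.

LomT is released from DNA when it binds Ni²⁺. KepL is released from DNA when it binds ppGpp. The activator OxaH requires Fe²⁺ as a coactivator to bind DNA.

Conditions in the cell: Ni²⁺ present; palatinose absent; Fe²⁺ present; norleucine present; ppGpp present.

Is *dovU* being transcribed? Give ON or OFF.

ON

Norleucine is present, so FenJ is inactive.
ppGpp is present, so KepL is inactive.
Ni²⁺ is present, so LomT is inactive.
Palatinose is absent, so KosK is inactive.
Fe²⁺ is present, so OxaH is active.
Activator OxaH is present, so *dovU* is transcribed.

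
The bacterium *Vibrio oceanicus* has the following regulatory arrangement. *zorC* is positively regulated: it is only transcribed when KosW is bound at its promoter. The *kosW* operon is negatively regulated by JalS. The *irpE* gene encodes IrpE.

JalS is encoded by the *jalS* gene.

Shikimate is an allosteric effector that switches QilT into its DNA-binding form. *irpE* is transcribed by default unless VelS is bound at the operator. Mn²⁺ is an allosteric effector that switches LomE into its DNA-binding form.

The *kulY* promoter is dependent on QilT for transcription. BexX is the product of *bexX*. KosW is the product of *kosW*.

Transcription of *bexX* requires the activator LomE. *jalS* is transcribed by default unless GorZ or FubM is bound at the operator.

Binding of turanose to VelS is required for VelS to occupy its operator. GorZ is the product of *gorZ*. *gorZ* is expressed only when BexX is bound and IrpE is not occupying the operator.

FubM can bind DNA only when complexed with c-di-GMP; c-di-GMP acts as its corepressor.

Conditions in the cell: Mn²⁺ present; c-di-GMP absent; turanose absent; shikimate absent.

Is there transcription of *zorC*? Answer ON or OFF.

Mn²⁺ is present, so LomE is active.
No repressor is bound and LomE is active, so *bexX* is transcribed.
So BexX is produced and active.
Turanose is absent, so VelS is inactive.
With no repressor bound, *irpE* is transcribed.
So IrpE is produced and active.
With repressor IrpE bound, *gorZ* is not transcribed.
So GorZ is not produced.
c-di-GMP is absent, so FubM is inactive.
With no repressor bound, *jalS* is transcribed.
So JalS is produced and active.
With repressor JalS bound, *kosW* is not transcribed.
So KosW is not produced.
Required activator KosW is absent, so *zorC* is not transcribed.

OFF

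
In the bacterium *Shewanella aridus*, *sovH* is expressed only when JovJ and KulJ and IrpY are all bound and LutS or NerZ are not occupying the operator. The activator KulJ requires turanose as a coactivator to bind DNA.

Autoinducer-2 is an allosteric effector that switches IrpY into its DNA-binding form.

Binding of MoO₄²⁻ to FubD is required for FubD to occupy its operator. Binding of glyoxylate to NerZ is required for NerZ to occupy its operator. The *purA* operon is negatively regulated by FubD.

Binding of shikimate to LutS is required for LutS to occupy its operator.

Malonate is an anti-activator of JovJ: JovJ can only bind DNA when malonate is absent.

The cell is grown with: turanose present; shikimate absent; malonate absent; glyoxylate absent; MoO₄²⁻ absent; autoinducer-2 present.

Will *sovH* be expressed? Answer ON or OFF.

ON

Shikimate is absent, so LutS is inactive.
Malonate is absent, so JovJ is active.
Turanose is present, so KulJ is active.
Autoinducer-2 is present, so IrpY is active.
Glyoxylate is absent, so NerZ is inactive.
No repressor is bound and JovJ and KulJ and IrpY are active, so *sovH* is transcribed.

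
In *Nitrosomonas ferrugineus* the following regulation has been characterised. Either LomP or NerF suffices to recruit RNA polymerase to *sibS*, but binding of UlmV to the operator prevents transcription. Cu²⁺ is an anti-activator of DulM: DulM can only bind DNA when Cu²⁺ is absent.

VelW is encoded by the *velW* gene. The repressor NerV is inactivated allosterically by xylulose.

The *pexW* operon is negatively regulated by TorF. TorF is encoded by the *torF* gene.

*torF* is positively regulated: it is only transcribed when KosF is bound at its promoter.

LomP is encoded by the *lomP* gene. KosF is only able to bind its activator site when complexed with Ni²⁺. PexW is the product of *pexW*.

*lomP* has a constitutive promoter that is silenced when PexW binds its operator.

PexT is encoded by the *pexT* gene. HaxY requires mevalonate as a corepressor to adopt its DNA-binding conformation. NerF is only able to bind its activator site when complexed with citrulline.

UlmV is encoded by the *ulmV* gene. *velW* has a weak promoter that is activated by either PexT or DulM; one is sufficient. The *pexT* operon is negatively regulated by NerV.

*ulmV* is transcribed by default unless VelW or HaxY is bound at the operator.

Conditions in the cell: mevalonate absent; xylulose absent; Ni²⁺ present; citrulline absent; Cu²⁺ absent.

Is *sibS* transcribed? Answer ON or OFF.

Ni²⁺ is present, so KosF is active.
No repressor is bound and KosF is active, so *torF* is transcribed.
So TorF is produced and active.
With repressor TorF bound, *pexW* is not transcribed.
So PexW is not produced.
With no repressor bound, *lomP* is transcribed.
So LomP is produced and active.
Xylulose is absent, so NerV is active.
With repressor NerV bound, *pexT* is not transcribed.
So PexT is not produced.
Cu²⁺ is absent, so DulM is active.
Activator DulM is present, so *velW* is transcribed.
So VelW is produced and active.
Mevalonate is absent, so HaxY is inactive.
With repressor VelW bound, *ulmV* is not transcribed.
So UlmV is not produced.
Citrulline is absent, so NerF is inactive.
Activator LomP is present, so *sibS* is transcribed.

ON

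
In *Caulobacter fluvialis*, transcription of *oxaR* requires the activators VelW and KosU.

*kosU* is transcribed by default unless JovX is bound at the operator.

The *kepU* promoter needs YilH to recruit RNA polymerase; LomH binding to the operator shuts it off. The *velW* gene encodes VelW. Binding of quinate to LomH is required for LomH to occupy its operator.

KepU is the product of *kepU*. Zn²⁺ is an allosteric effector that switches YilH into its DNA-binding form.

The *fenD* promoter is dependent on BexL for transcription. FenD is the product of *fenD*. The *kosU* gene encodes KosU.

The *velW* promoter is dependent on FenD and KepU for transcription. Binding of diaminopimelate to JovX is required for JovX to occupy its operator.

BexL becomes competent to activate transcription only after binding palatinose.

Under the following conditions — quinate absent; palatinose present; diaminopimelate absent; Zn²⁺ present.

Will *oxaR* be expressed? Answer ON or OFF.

ON

Palatinose is present, so BexL is active.
No repressor is bound and BexL is active, so *fenD* is transcribed.
So FenD is produced and active.
Quinate is absent, so LomH is inactive.
Zn²⁺ is present, so YilH is active.
No repressor is bound and YilH is active, so *kepU* is transcribed.
So KepU is produced and active.
No repressor is bound and FenD and KepU are active, so *velW* is transcribed.
So VelW is produced and active.
Diaminopimelate is absent, so JovX is inactive.
With no repressor bound, *kosU* is transcribed.
So KosU is produced and active.
No repressor is bound and VelW and KosU are active, so *oxaR* is transcribed.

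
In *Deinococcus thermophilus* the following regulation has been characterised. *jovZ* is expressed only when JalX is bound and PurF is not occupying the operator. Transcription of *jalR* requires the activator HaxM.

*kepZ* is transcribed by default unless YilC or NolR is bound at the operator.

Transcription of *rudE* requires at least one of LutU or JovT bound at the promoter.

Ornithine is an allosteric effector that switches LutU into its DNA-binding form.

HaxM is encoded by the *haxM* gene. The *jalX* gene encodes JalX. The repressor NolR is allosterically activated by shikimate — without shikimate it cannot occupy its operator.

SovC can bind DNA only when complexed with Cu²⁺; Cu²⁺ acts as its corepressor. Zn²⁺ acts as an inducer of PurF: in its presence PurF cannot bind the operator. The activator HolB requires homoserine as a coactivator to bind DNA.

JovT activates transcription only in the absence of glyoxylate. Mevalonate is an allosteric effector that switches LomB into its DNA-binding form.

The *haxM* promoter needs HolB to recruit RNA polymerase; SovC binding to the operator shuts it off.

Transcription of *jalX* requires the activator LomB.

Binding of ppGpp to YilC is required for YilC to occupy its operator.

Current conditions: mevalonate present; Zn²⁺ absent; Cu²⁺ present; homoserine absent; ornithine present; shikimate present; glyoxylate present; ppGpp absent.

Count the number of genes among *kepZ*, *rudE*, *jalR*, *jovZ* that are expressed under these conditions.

ppGpp is absent, so YilC is inactive.
Shikimate is present, so NolR is active.
With repressor NolR bound, *kepZ* is not transcribed.
→ *kepZ* is OFF.
Ornithine is present, so LutU is active.
Glyoxylate is present, so JovT is inactive.
Activator LutU is present, so *rudE* is transcribed.
→ *rudE* is ON.
Homoserine is absent, so HolB is inactive.
Cu²⁺ is present, so SovC is active.
With repressor SovC bound, *haxM* is not transcribed.
So HaxM is not produced.
Required activator HaxM is absent, so *jalR* is not transcribed.
→ *jalR* is OFF.
Zn²⁺ is absent, so PurF is active.
Mevalonate is present, so LomB is active.
No repressor is bound and LomB is active, so *jalX* is transcribed.
So JalX is produced and active.
With repressor PurF bound, *jovZ* is not transcribed.
→ *jovZ* is OFF.
1 of the 4 genes is transcribed.

1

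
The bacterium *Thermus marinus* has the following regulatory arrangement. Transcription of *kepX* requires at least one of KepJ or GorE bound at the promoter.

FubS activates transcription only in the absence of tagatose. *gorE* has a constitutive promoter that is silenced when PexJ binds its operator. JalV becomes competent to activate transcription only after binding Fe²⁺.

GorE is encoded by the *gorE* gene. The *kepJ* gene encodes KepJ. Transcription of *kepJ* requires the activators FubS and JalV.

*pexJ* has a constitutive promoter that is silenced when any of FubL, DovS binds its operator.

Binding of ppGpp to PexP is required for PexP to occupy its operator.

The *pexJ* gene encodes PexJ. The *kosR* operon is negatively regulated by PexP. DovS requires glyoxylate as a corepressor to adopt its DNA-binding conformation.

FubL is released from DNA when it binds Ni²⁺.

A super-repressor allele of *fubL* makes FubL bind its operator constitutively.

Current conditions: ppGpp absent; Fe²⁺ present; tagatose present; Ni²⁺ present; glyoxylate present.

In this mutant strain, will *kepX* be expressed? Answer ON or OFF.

ON

Tagatose is present, so FubS is inactive.
Fe²⁺ is present, so JalV is active.
Required activator FubS is absent, so *kepJ* is not transcribed.
So KepJ is not produced.
FubL is constitutively active in this strain.
Glyoxylate is present, so DovS is active.
With repressor FubL bound, *pexJ* is not transcribed.
So PexJ is not produced.
With no repressor bound, *gorE* is transcribed.
So GorE is produced and active.
Activator GorE is present, so *kepX* is transcribed.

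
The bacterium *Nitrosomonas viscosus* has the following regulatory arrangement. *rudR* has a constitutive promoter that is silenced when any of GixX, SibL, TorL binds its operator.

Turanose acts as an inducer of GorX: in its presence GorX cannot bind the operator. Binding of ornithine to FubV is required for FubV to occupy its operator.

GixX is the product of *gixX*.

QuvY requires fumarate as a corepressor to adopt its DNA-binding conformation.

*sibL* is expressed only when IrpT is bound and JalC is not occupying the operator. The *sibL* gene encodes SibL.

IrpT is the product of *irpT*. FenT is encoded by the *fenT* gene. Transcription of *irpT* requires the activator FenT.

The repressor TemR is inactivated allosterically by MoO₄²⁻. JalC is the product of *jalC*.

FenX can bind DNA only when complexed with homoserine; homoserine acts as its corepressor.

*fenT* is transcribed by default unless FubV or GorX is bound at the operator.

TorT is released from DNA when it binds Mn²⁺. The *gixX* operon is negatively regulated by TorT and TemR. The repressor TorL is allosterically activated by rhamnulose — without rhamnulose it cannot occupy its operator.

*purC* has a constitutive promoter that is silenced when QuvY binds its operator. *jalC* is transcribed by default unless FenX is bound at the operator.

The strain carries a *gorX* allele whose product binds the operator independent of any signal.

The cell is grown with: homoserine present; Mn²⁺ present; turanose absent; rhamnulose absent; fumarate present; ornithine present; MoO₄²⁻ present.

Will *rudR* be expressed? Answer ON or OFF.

Mn²⁺ is present, so TorT is inactive.
MoO₄²⁻ is present, so TemR is inactive.
With no repressor bound, *gixX* is transcribed.
So GixX is produced and active.
Homoserine is present, so FenX is active.
With repressor FenX bound, *jalC* is not transcribed.
So JalC is not produced.
Ornithine is present, so FubV is active.
GorX is constitutively active in this strain.
With repressor FubV bound, *fenT* is not transcribed.
So FenT is not produced.
Required activator FenT is absent, so *irpT* is not transcribed.
So IrpT is not produced.
Required activator IrpT is absent, so *sibL* is not transcribed.
So SibL is not produced.
Rhamnulose is absent, so TorL is inactive.
With repressor GixX bound, *rudR* is not transcribed.

OFF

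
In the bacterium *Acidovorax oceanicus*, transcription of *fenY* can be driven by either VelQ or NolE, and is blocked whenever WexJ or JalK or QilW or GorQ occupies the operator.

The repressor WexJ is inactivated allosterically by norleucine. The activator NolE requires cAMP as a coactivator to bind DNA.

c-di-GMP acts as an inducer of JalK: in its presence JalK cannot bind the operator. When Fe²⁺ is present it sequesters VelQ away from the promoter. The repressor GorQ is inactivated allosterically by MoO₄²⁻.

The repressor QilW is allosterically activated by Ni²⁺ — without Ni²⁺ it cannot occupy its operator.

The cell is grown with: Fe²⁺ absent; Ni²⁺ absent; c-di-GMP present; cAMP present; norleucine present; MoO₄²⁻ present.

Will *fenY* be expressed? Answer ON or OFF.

Fe²⁺ is absent, so VelQ is active.
Norleucine is present, so WexJ is inactive.
c-di-GMP is present, so JalK is inactive.
Ni²⁺ is absent, so QilW is inactive.
MoO₄²⁻ is present, so GorQ is inactive.
cAMP is present, so NolE is active.
Activator VelQ is present, so *fenY* is transcribed.

ON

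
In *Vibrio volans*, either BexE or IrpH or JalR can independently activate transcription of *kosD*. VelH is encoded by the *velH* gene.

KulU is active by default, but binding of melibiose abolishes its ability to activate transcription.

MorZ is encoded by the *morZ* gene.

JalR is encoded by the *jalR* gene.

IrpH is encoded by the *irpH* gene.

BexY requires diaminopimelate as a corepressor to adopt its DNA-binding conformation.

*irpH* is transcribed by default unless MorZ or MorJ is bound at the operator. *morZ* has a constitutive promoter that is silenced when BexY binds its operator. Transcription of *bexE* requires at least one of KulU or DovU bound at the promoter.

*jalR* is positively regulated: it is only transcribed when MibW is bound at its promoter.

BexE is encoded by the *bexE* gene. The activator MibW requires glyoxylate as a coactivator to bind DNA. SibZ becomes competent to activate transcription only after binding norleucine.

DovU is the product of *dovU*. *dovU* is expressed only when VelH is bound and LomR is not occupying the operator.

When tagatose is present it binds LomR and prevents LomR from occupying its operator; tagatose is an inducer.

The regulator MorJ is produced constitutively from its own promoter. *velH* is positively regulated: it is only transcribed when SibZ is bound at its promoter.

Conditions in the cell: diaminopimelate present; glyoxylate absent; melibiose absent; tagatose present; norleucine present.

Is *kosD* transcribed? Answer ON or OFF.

ON

Melibiose is absent, so KulU is active.
Tagatose is present, so LomR is inactive.
Norleucine is present, so SibZ is active.
No repressor is bound and SibZ is active, so *velH* is transcribed.
So VelH is produced and active.
No repressor is bound and VelH is active, so *dovU* is transcribed.
So DovU is produced and active.
Activator KulU is present, so *bexE* is transcribed.
So BexE is produced and active.
Diaminopimelate is present, so BexY is active.
With repressor BexY bound, *morZ* is not transcribed.
So MorZ is not produced.
MorJ is produced constitutively and is active.
With repressor MorJ bound, *irpH* is not transcribed.
So IrpH is not produced.
Glyoxylate is absent, so MibW is inactive.
Required activator MibW is absent, so *jalR* is not transcribed.
So JalR is not produced.
Activator BexE is present, so *kosD* is transcribed.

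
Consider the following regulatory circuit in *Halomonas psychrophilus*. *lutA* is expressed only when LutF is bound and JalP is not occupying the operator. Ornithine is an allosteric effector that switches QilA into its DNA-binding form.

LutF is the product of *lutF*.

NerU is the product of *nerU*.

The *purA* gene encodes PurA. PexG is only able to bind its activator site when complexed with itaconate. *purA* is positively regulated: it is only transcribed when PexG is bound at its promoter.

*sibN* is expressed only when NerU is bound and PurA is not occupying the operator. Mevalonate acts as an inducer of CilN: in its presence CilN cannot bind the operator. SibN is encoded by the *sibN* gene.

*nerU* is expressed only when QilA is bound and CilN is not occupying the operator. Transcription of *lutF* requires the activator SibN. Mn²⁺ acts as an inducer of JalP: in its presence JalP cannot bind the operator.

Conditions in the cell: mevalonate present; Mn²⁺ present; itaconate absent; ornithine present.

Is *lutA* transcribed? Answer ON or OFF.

ON

Mn²⁺ is present, so JalP is inactive.
Ornithine is present, so QilA is active.
Mevalonate is present, so CilN is inactive.
No repressor is bound and QilA is active, so *nerU* is transcribed.
So NerU is produced and active.
Itaconate is absent, so PexG is inactive.
Required activator PexG is absent, so *purA* is not transcribed.
So PurA is not produced.
No repressor is bound and NerU is active, so *sibN* is transcribed.
So SibN is produced and active.
No repressor is bound and SibN is active, so *lutF* is transcribed.
So LutF is produced and active.
No repressor is bound and LutF is active, so *lutA* is transcribed.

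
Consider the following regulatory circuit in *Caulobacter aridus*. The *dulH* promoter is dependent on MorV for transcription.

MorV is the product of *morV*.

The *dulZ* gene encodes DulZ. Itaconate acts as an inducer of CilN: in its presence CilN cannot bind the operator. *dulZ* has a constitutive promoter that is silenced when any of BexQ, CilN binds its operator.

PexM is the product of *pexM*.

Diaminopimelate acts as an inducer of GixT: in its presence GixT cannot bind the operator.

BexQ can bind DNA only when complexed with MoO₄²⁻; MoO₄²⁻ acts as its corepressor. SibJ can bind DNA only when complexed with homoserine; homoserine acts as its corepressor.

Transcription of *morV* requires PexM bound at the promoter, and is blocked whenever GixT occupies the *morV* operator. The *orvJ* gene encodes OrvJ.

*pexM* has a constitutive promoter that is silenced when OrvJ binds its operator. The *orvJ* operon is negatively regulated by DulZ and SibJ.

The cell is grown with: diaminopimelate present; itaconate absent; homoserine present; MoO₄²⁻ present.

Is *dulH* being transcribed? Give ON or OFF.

ON

MoO₄²⁻ is present, so BexQ is active.
Itaconate is absent, so CilN is active.
With repressor BexQ bound, *dulZ* is not transcribed.
So DulZ is not produced.
Homoserine is present, so SibJ is active.
With repressor SibJ bound, *orvJ* is not transcribed.
So OrvJ is not produced.
With no repressor bound, *pexM* is transcribed.
So PexM is produced and active.
Diaminopimelate is present, so GixT is inactive.
No repressor is bound and PexM is active, so *morV* is transcribed.
So MorV is produced and active.
No repressor is bound and MorV is active, so *dulH* is transcribed.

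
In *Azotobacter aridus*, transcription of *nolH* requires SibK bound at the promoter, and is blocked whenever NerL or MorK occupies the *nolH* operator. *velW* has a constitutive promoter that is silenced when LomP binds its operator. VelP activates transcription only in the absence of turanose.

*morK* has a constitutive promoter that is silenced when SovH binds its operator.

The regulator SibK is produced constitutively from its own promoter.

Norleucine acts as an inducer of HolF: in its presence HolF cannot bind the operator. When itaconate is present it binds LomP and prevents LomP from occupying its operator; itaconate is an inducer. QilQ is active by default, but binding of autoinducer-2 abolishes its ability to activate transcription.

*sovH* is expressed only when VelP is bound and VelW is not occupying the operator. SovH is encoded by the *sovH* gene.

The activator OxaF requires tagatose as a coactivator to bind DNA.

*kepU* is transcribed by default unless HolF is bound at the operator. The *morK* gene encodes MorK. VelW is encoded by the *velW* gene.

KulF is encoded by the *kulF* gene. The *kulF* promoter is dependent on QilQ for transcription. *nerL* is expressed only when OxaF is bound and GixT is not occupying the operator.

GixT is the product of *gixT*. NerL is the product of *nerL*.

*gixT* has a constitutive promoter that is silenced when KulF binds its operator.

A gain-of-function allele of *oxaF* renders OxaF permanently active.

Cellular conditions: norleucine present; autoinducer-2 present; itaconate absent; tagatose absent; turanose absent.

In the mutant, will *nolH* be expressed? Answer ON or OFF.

ON

OxaF is constitutively active in this strain.
Autoinducer-2 is present, so QilQ is inactive.
Required activator QilQ is absent, so *kulF* is not transcribed.
So KulF is not produced.
With no repressor bound, *gixT* is transcribed.
So GixT is produced and active.
With repressor GixT bound, *nerL* is not transcribed.
So NerL is not produced.
Itaconate is absent, so LomP is active.
With repressor LomP bound, *velW* is not transcribed.
So VelW is not produced.
Turanose is absent, so VelP is active.
No repressor is bound and VelP is active, so *sovH* is transcribed.
So SovH is produced and active.
With repressor SovH bound, *morK* is not transcribed.
So MorK is not produced.
SibK is produced constitutively and is active.
No repressor is bound and SibK is active, so *nolH* is transcribed.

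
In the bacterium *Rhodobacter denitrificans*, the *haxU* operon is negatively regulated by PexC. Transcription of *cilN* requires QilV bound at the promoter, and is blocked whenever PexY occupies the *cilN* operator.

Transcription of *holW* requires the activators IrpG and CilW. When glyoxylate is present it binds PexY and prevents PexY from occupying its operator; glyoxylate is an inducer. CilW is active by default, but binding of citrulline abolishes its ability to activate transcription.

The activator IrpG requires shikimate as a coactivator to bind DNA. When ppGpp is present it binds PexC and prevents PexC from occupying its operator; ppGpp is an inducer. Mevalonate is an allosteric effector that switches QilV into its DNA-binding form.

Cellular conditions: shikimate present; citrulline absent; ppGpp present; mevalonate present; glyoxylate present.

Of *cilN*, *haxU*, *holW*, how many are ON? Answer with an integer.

3

Glyoxylate is present, so PexY is inactive.
Mevalonate is present, so QilV is active.
No repressor is bound and QilV is active, so *cilN* is transcribed.
→ *cilN* is ON.
ppGpp is present, so PexC is inactive.
With no repressor bound, *haxU* is transcribed.
→ *haxU* is ON.
Shikimate is present, so IrpG is active.
Citrulline is absent, so CilW is active.
No repressor is bound and IrpG and CilW are active, so *holW* is transcribed.
→ *holW* is ON.
3 of the 3 genes are transcribed.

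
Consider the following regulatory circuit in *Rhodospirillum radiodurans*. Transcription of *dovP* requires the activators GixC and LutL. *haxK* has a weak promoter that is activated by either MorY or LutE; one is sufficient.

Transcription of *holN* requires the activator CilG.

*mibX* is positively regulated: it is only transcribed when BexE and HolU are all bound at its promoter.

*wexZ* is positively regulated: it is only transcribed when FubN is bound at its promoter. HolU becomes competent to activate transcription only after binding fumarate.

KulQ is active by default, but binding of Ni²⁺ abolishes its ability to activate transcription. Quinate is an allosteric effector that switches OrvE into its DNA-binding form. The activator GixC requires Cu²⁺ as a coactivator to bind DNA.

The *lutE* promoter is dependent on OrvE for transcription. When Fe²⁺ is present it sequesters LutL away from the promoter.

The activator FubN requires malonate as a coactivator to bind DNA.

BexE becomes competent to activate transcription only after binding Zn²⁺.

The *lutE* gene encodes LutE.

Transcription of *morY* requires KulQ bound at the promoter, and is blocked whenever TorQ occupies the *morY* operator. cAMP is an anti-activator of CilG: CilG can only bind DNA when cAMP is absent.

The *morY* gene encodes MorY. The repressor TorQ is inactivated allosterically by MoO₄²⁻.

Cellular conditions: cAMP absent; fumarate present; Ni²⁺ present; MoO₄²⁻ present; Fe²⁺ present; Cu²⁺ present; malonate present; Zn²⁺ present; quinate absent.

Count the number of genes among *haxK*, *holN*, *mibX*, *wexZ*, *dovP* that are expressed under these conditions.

MoO₄²⁻ is present, so TorQ is inactive.
Ni²⁺ is present, so KulQ is inactive.
Required activator KulQ is absent, so *morY* is not transcribed.
So MorY is not produced.
Quinate is absent, so OrvE is inactive.
Required activator OrvE is absent, so *lutE* is not transcribed.
So LutE is not produced.
No activator is available at the *haxK* promoter, so *haxK* is not transcribed.
→ *haxK* is OFF.
cAMP is absent, so CilG is active.
No repressor is bound and CilG is active, so *holN* is transcribed.
→ *holN* is ON.
Zn²⁺ is present, so BexE is active.
Fumarate is present, so HolU is active.
No repressor is bound and BexE and HolU are active, so *mibX* is transcribed.
→ *mibX* is ON.
Malonate is present, so FubN is active.
No repressor is bound and FubN is active, so *wexZ* is transcribed.
→ *wexZ* is ON.
Cu²⁺ is present, so GixC is active.
Fe²⁺ is present, so LutL is inactive.
Required activator LutL is absent, so *dovP* is not transcribed.
→ *dovP* is OFF.
3 of the 5 genes are transcribed.

3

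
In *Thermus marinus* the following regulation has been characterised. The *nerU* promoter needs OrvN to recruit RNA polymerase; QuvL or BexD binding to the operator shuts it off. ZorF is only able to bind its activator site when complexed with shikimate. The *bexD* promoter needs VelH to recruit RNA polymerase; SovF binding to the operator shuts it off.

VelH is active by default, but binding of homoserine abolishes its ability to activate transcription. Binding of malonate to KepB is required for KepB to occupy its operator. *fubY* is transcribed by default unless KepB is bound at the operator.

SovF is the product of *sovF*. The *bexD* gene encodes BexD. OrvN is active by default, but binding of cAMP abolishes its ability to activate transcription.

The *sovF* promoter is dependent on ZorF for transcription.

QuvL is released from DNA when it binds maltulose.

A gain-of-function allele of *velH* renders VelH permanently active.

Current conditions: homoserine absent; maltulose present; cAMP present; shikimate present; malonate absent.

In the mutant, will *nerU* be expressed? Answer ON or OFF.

OFF

cAMP is present, so OrvN is inactive.
Maltulose is present, so QuvL is inactive.
Shikimate is present, so ZorF is active.
No repressor is bound and ZorF is active, so *sovF* is transcribed.
So SovF is produced and active.
VelH is constitutively active in this strain.
With repressor SovF bound, *bexD* is not transcribed.
So BexD is not produced.
Required activator OrvN is absent, so *nerU* is not transcribed.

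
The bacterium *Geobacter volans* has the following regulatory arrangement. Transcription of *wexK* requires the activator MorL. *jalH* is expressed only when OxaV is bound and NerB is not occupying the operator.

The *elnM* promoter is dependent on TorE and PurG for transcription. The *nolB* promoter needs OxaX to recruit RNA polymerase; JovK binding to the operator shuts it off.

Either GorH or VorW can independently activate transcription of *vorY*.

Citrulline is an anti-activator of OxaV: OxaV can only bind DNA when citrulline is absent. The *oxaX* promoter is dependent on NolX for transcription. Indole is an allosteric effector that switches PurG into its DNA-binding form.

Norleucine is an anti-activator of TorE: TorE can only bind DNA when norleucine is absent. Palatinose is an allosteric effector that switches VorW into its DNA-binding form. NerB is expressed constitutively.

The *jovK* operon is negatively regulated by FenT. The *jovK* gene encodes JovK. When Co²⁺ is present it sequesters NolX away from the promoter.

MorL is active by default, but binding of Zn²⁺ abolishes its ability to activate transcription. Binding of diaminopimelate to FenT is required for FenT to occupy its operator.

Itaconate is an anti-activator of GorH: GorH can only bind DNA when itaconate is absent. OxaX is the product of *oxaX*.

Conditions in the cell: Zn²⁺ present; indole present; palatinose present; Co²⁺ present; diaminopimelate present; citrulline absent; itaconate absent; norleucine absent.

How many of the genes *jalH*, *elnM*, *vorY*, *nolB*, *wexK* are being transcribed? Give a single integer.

Citrulline is absent, so OxaV is active.
NerB is produced constitutively and is active.
With repressor NerB bound, *jalH* is not transcribed.
→ *jalH* is OFF.
Norleucine is absent, so TorE is active.
Indole is present, so PurG is active.
No repressor is bound and TorE and PurG are active, so *elnM* is transcribed.
→ *elnM* is ON.
Itaconate is absent, so GorH is active.
Palatinose is present, so VorW is active.
Activator GorH is present, so *vorY* is transcribed.
→ *vorY* is ON.
Diaminopimelate is present, so FenT is active.
With repressor FenT bound, *jovK* is not transcribed.
So JovK is not produced.
Co²⁺ is present, so NolX is inactive.
Required activator NolX is absent, so *oxaX* is not transcribed.
So OxaX is not produced.
Required activator OxaX is absent, so *nolB* is not transcribed.
→ *nolB* is OFF.
Zn²⁺ is present, so MorL is inactive.
Required activator MorL is absent, so *wexK* is not transcribed.
→ *wexK* is OFF.
2 of the 5 genes are transcribed.

2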